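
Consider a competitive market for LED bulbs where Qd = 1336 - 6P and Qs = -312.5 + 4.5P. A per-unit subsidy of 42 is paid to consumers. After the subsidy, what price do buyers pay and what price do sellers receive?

Buyers pay 139; sellers receive 181

Pre-subsidy: 1336 - 6P = -312.5 + 4.5P gives P* = 157, Q* = 394.
With the rebate, buyers effectively pay Pb = Ps − 42, where Ps is the price sellers receive.
Demand in terms of Ps becomes Qd = 1336 − 6(Ps − 42) = 1588 - 6Ps. Setting this equal to supply: 1588 - 6Ps = -312.5 + 4.5Ps, so Ps = 181.
Buyers pay Pb = 181 − 42 = 139; Q' = -312.5 + 4.5·181 = 502.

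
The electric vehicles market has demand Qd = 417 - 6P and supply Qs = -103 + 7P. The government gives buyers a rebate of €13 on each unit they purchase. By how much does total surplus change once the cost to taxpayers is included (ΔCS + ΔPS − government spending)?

Net change in total surplus = -€273

Pre-subsidy: 417 - 6P = -103 + 7P gives P* = 40, Q* = 177.
With the rebate, buyers effectively pay Pb = Ps − 13, where Ps is the price sellers receive.
Demand in terms of Ps becomes Qd = 417 − 6(Ps − 13) = 495 - 6Ps. Setting this equal to supply: 495 - 6Ps = -103 + 7Ps, so Ps = 46.
Buyers pay Pb = 46 − 13 = 33; Q' = -103 + 7·46 = 219.
ΔCS = ½(177 + 219)(40 − 33) = 1386; ΔPS = ½(177 + 219)(46 − 40) = 1188.
Government spending = 13 × 219 = 2847.
Net change = 1386 + 1188 − 2847 = -273. The loss equals the DWL triangle ½·13·42.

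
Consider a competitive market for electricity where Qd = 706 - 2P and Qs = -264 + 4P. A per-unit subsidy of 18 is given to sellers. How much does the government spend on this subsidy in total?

Government cost = 7320

Pre-subsidy: 706 - 2P = -264 + 4P gives P* = 485/3, Q* = 1148/3.
With the subsidy, sellers receive Ps = Pb + 18 for each unit, where Pb is the price buyers pay.
Supply in terms of Pb becomes Qs = -264 + 4(Pb + 18) = -192 + 4Pb. Setting this equal to demand: 706 - 2Pb = -192 + 4Pb, so Pb = 449/3.
Sellers receive Ps = 449/3 + 18 = 503/3; Q' = 706 − 2·(449/3) = 1220/3.
Government outlay = subsidy × quantity = 18 × 1220/3 = 7320.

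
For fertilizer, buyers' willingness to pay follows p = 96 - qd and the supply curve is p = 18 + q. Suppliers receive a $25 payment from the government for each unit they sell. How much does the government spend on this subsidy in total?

Government cost = $1287.5

Pre-subsidy: 96 - q = 18 + q gives q* = 39 and p* = 57.
With the subsidy, sellers receive ps = pb + 25 for each unit, where pb is the price buyers pay.
On the curves, pb = 96 - q and ps = 18 + q; the wedge ps − pb = 25 gives 18 + q − (96 - q) = 25, so q' = 51.5.
Then pb = 96 − 1·51.5 = 44.5 and ps = 18 + 1·51.5 = 69.5.
Government outlay = subsidy × quantity = 25 × 51.5 = 1287.5.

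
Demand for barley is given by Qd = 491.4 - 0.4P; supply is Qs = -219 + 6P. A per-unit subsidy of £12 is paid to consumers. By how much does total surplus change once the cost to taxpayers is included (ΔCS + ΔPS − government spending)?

Pre-subsidy: 491.4 - 0.4P = -219 + 6P gives P* = 111, Q* = 447.
With the rebate, buyers effectively pay Pb = Ps − 12, where Ps is the price sellers receive.
Demand in terms of Ps becomes Qd = 491.4 − 0.4(Ps − 12) = 496.2 - 0.4Ps. Setting this equal to supply: 496.2 - 0.4Ps = -219 + 6Ps, so Ps = 111.75.
Buyers pay Pb = 111.75 − 12 = 99.75; Q' = -219 + 6·111.75 = 451.5.
ΔCS = ½(447 + 451.5)(111 − 99.75) = 5054.0625; ΔPS = ½(447 + 451.5)(111.75 − 111) = 336.9375.
Government spending = 12 × 451.5 = 5418.
Net change = 5054.0625 + 336.9375 − 5418 = -27. The loss equals the DWL triangle ½·12·4.5.

Net change in total surplus = -£27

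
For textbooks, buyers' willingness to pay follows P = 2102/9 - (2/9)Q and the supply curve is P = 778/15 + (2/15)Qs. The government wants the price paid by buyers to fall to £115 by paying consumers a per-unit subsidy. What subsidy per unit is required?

Required subsidy s = £8 per unit

At a buyer price of 115, quantity demanded is 1051 − 4.5·115 = 533.5.
Sellers supply 533.5 only when they receive Ps = 778/15 + (2/15)·533.5 = 123.
s = Ps − Pb = 123 − 115 = 8.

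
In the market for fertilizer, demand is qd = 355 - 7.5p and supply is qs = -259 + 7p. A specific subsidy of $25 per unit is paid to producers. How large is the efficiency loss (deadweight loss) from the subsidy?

Deadweight loss = 65625/58

Pre-subsidy: 355 - 7.5p = -259 + 7p gives p* = 1228/29, q* = 1085/29.
With the subsidy, sellers receive ps = pb + 25 for each unit, where pb is the price buyers pay.
Supply in terms of pb becomes qs = -259 + 7(pb + 25) = -84 + 7pb. Setting this equal to demand: 355 - 7.5pb = -84 + 7pb, so pb = 878/29.
Sellers receive ps = 878/29 + 25 = 1603/29; q' = 355 − 7.5·(878/29) = 3710/29.
The subsidy expands output by 3710/29 − 1085/29 = 2625/29 past the efficient level; on those units the gap between marginal cost and willingness to pay runs from 0 up to 25.
DWL = ½ × 25 × 2625/29 = 65625/58.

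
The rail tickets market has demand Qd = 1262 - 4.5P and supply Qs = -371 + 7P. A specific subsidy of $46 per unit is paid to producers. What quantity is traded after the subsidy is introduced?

Pre-subsidy: 1262 - 4.5P = -371 + 7P gives P* = 142, Q* = 623.
With the subsidy, sellers receive Ps = Pb + 46 for each unit, where Pb is the price buyers pay.
Supply in terms of Pb becomes Qs = -371 + 7(Pb + 46) = -49 + 7Pb. Setting this equal to demand: 1262 - 4.5Pb = -49 + 7Pb, so Pb = 114.
Sellers receive Ps = 114 + 46 = 160; Q' = 1262 − 4.5·114 = 749.

Q' = 749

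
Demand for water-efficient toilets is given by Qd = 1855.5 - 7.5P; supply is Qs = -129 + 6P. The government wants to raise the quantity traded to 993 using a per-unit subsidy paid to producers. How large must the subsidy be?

At Q = 993, invert demand for the buyer price: Pb = (1855.5 − 993)/7.5 = 115; invert supply for the seller price: Ps = (993 − (-129))/6 = 187.
The subsidy must fill the gap: s = Ps − Pb = 187 − 115 = 72.

Required subsidy s = 72 per unit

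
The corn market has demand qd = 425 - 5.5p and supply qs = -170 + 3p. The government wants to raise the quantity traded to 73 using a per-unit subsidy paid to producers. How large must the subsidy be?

At q = 73, invert demand for the buyer price: pb = (425 − 73)/5.5 = 64; invert supply for the seller price: ps = (73 − (-170))/3 = 81.
The subsidy must fill the gap: s = ps − pb = 81 − 64 = 17.

Required subsidy s = 17 per unit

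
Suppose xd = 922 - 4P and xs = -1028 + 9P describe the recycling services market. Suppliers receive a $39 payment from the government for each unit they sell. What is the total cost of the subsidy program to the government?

Government cost = $16770

Pre-subsidy: 922 - 4P = -1028 + 9P gives P* = 150, x* = 322.
With the subsidy, sellers receive Ps = Pb + 39 for each unit, where Pb is the price buyers pay.
Supply in terms of Pb becomes xs = -1028 + 9(Pb + 39) = -677 + 9Pb. Setting this equal to demand: 922 - 4Pb = -677 + 9Pb, so Pb = 123.
Sellers receive Ps = 123 + 39 = 162; x' = 922 − 4·123 = 430.
Government outlay = subsidy × quantity = 39 × 430 = 16770.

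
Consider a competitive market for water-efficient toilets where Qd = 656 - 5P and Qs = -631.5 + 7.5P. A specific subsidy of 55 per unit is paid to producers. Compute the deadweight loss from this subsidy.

Deadweight loss = 4537.5

Pre-subsidy: 656 - 5P = -631.5 + 7.5P gives P* = 103, Q* = 141.
With the subsidy, sellers receive Ps = Pb + 55 for each unit, where Pb is the price buyers pay.
Supply in terms of Pb becomes Qs = -631.5 + 7.5(Pb + 55) = -219 + 7.5Pb. Setting this equal to demand: 656 - 5Pb = -219 + 7.5Pb, so Pb = 70.
Sellers receive Ps = 70 + 55 = 125; Q' = 656 − 5·70 = 306.
The subsidy expands output by 306 − 141 = 165 past the efficient level; on those units the gap between marginal cost and willingness to pay runs from 0 up to 55.
DWL = ½ × 55 × 165 = 4537.5.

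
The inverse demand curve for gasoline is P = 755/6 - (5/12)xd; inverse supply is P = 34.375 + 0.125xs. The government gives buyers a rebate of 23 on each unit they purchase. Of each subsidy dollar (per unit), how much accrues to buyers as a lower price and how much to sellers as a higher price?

Buyers gain 230/13 per unit; sellers gain 69/13 per unit

Pre-subsidy: 755/6 - (5/12)x = 34.375 + 0.125x gives x* = 2195/13 and P* = 2885/52.
With the rebate, buyers effectively pay Pb = Ps − 23, where Ps is the price sellers receive.
On the curves, Pb = 755/6 - (5/12)x and Ps = 34.375 + 0.125x; the wedge Ps − Pb = 23 gives 34.375 + 0.125x − (755/6 - (5/12)x) = 23, so x' = 2747/13.
Then Pb = 755/6 − (5/12)·(2747/13) = 1965/52 and Ps = 34.375 + 0.125·(2747/13) = 3161/52.
Buyers' price falls by P* − Pb = 2885/52 − 1965/52 = 230/13; sellers' price rises by Ps − P* = 3161/52 − 2885/52 = 69/13.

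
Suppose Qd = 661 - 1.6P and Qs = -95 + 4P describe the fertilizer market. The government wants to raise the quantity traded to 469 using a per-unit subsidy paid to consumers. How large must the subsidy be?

Required subsidy s = 21 per unit

At Q = 469, invert demand for the buyer price: Pb = (661 − 469)/1.6 = 120; invert supply for the seller price: Ps = (469 − (-95))/4 = 141.
The subsidy must fill the gap: s = Ps − Pb = 141 − 120 = 21.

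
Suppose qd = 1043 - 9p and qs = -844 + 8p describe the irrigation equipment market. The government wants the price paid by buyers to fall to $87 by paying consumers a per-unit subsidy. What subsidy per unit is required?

At a buyer price of 87, quantity demanded is 1043 − 9·87 = 260.
Sellers supply 260 only when they receive ps with -844 + 8·ps = 260, i.e. ps = 138.
s = ps − pb = 138 − 87 = 51.

Required subsidy s = $51 per unit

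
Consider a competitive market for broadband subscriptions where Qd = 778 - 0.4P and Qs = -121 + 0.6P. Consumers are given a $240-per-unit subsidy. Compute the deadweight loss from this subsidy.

Deadweight loss = $6912

Pre-subsidy: 778 - 0.4P = -121 + 0.6P gives P* = 899, Q* = 418.4.
With the rebate, buyers effectively pay Pb = Ps − 240, where Ps is the price sellers receive.
Demand in terms of Ps becomes Qd = 778 − 0.4(Ps − 240) = 874 - 0.4Ps. Setting this equal to supply: 874 - 0.4Ps = -121 + 0.6Ps, so Ps = 995.
Buyers pay Pb = 995 − 240 = 755; Q' = -121 + 0.6·995 = 476.
The subsidy expands output by 476 − 418.4 = 57.6 past the efficient level; on those units the gap between marginal cost and willingness to pay runs from 0 up to 240.
DWL = ½ × 240 × 57.6 = 6912.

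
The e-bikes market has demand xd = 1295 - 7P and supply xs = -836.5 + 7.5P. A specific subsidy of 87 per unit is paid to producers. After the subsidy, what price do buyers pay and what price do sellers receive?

Pre-subsidy: 1295 - 7P = -836.5 + 7.5P gives P* = 147, x* = 266.
With the subsidy, sellers receive Ps = Pb + 87 for each unit, where Pb is the price buyers pay.
Supply in terms of Pb becomes xs = -836.5 + 7.5(Pb + 87) = -184 + 7.5Pb. Setting this equal to demand: 1295 - 7Pb = -184 + 7.5Pb, so Pb = 102.
Sellers receive Ps = 102 + 87 = 189; x' = 1295 − 7·102 = 581.

Buyers pay 102; sellers receive 189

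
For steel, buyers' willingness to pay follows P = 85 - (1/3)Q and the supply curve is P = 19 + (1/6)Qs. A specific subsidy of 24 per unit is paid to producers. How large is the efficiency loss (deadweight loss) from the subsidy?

Pre-subsidy: 85 - (1/3)Q = 19 + (1/6)Q gives Q* = 132 and P* = 41.
With the subsidy, sellers receive Ps = Pb + 24 for each unit, where Pb is the price buyers pay.
On the curves, Pb = 85 - (1/3)Q and Ps = 19 + (1/6)Q; the wedge Ps − Pb = 24 gives 19 + (1/6)Q − (85 - (1/3)Q) = 24, so Q' = 180.
Then Pb = 85 − (1/3)·180 = 25 and Ps = 19 + (1/6)·180 = 49.
The subsidy expands output by 180 − 132 = 48 past the efficient level; on those units the gap between marginal cost and willingness to pay runs from 0 up to 24.
DWL = ½ × 24 × 48 = 576.

Deadweight loss = 576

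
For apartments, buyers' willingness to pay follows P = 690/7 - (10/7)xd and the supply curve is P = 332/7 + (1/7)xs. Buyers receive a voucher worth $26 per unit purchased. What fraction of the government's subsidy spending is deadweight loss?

Pre-subsidy: 690/7 - (10/7)x = 332/7 + (1/7)x gives x* = 358/11 and P* = 4010/77.
With the rebate, buyers effectively pay Pb = Ps − 26, where Ps is the price sellers receive.
On the curves, Pb = 690/7 - (10/7)x and Ps = 332/7 + (1/7)x; the wedge Ps − Pb = 26 gives 332/7 + (1/7)x − (690/7 - (10/7)x) = 26, so x' = 540/11.
Then Pb = 690/7 − (10/7)·(540/11) = 2190/77 and Ps = 332/7 + (1/7)·(540/11) = 4192/77.
ΔCS = ½(358/11 + 540/11)(4010/77 − 2190/77) = 116740/121; ΔPS = ½(358/11 + 540/11)(4192/77 − 4010/77) = 11674/121.
Government spending = 26 × 540/11 = 14040/11.
DWL = ½ × 26 × (540/11 − 358/11) = 2366/11; fraction = (2366/11) / (14040/11) = 91/540.

DWL / government spending = 91/540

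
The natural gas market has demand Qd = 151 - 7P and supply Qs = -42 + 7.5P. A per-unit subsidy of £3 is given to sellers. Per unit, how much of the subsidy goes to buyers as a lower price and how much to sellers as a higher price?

Buyers gain 45/29 per unit; sellers gain 42/29 per unit

Pre-subsidy: 151 - 7P = -42 + 7.5P gives P* = 386/29, Q* = 1677/29.
With the subsidy, sellers receive Ps = Pb + 3 for each unit, where Pb is the price buyers pay.
Supply in terms of Pb becomes Qs = -42 + 7.5(Pb + 3) = -19.5 + 7.5Pb. Setting this equal to demand: 151 - 7Pb = -19.5 + 7.5Pb, so Pb = 341/29.
Sellers receive Ps = 341/29 + 3 = 428/29; Q' = 151 − 7·(341/29) = 1992/29.
Buyers' price falls by P* − Pb = 386/29 − 341/29 = 45/29; sellers' price rises by Ps − P* = 428/29 − 386/29 = 42/29.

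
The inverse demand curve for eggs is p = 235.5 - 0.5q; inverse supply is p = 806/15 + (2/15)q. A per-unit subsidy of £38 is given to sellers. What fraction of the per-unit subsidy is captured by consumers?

Pre-subsidy: 235.5 - 0.5q = 806/15 + (2/15)q gives q* = 287 and p* = 92.
With the subsidy, sellers receive ps = pb + 38 for each unit, where pb is the price buyers pay.
On the curves, pb = 235.5 - 0.5q and ps = 806/15 + (2/15)q; the wedge ps − pb = 38 gives 806/15 + (2/15)q − (235.5 - 0.5q) = 38, so q' = 347.
Then pb = 235.5 − 0.5·347 = 62 and ps = 806/15 + (2/15)·347 = 100.
Buyers' price falls by p* − pb = 92 − 62 = 30; sellers' price rises by ps − p* = 100 − 92 = 8.
So consumers capture 30/38 = 15/19 of each unit of subsidy.

Consumer share = 15/19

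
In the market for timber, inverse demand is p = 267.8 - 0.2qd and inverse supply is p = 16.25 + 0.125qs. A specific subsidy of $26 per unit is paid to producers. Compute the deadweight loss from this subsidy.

Pre-subsidy: 267.8 - 0.2q = 16.25 + 0.125q gives q* = 774 and p* = 113.
With the subsidy, sellers receive ps = pb + 26 for each unit, where pb is the price buyers pay.
On the curves, pb = 267.8 - 0.2q and ps = 16.25 + 0.125q; the wedge ps − pb = 26 gives 16.25 + 0.125q − (267.8 - 0.2q) = 26, so q' = 854.
Then pb = 267.8 − 0.2·854 = 97 and ps = 16.25 + 0.125·854 = 123.
The subsidy expands output by 854 − 774 = 80 past the efficient level; on those units the gap between marginal cost and willingness to pay runs from 0 up to 26.
DWL = ½ × 26 × 80 = 1040.

Deadweight loss = $1040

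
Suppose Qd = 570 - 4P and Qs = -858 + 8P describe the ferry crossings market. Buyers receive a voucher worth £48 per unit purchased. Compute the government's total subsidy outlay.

Government cost = £10656

Pre-subsidy: 570 - 4P = -858 + 8P gives P* = 119, Q* = 94.
With the rebate, buyers effectively pay Pb = Ps − 48, where Ps is the price sellers receive.
Demand in terms of Ps becomes Qd = 570 − 4(Ps − 48) = 762 - 4Ps. Setting this equal to supply: 762 - 4Ps = -858 + 8Ps, so Ps = 135.
Buyers pay Pb = 135 − 48 = 87; Q' = -858 + 8·135 = 222.
Government outlay = subsidy × quantity = 48 × 222 = 10656.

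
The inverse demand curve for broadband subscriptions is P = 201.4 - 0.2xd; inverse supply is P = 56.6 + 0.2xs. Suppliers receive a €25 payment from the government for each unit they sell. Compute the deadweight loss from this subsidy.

Pre-subsidy: 201.4 - 0.2x = 56.6 + 0.2x gives x* = 362 and P* = 129.
With the subsidy, sellers receive Ps = Pb + 25 for each unit, where Pb is the price buyers pay.
On the curves, Pb = 201.4 - 0.2x and Ps = 56.6 + 0.2x; the wedge Ps − Pb = 25 gives 56.6 + 0.2x − (201.4 - 0.2x) = 25, so x' = 424.5.
Then Pb = 201.4 − 0.2·424.5 = 116.5 and Ps = 56.6 + 0.2·424.5 = 141.5.
The subsidy expands output by 424.5 − 362 = 62.5 past the efficient level; on those units the gap between marginal cost and willingness to pay runs from 0 up to 25.
DWL = ½ × 25 × 62.5 = 781.25.

Deadweight loss = €781.25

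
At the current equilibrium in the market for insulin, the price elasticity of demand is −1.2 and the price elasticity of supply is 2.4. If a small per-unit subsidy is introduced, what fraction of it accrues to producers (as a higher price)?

For a small subsidy around the equilibrium, the benefit split depends on the relative slopes, which at a point are proportional to the elasticities.
Buyer share = εs/(εs + |εd|) = 2.4/(2.4 + 1.2) = 2/3; seller share = |εd|/(εs + |εd|) = 1/3.
So producers capture 1/3 of the subsidy.

Producer share = 1/3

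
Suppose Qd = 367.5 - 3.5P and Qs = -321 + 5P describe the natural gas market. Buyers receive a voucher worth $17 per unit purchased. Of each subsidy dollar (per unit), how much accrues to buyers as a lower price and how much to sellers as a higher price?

Buyers gain $10 per unit; sellers gain $7 per unit

Pre-subsidy: 367.5 - 3.5P = -321 + 5P gives P* = 81, Q* = 84.
With the rebate, buyers effectively pay Pb = Ps − 17, where Ps is the price sellers receive.
Demand in terms of Ps becomes Qd = 367.5 − 3.5(Ps − 17) = 427 - 3.5Ps. Setting this equal to supply: 427 - 3.5Ps = -321 + 5Ps, so Ps = 88.
Buyers pay Pb = 88 − 17 = 71; Q' = -321 + 5·88 = 119.
Buyers' price falls by P* − Pb = 81 − 71 = 10; sellers' price rises by Ps − P* = 88 − 81 = 7.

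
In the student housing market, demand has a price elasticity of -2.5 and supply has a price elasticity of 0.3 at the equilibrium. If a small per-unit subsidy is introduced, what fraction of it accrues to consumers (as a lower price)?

Consumer share = 3/28

For a small subsidy around the equilibrium, the benefit split depends on the relative slopes, which at a point are proportional to the elasticities.
Buyer share = εs/(εs + |εd|) = 0.3/(0.3 + 2.5) = 3/28; seller share = |εd|/(εs + |εd|) = 25/28.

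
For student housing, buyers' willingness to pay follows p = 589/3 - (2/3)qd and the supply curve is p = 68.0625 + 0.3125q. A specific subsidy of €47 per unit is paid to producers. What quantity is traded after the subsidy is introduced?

Pre-subsidy: 589/3 - (2/3)q = 68.0625 + 0.3125q gives q* = 131 and p* = 109.
With the subsidy, sellers receive ps = pb + 47 for each unit, where pb is the price buyers pay.
On the curves, pb = 589/3 - (2/3)q and ps = 68.0625 + 0.3125q; the wedge ps − pb = 47 gives 68.0625 + 0.3125q − (589/3 - (2/3)q) = 47, so q' = 179.
Then pb = 589/3 − (2/3)·179 = 77 and ps = 68.0625 + 0.3125·179 = 124.

q' = 179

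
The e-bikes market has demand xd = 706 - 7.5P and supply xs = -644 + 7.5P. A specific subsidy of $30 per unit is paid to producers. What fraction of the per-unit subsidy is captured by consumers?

Consumer share = 0.5

Pre-subsidy: 706 - 7.5P = -644 + 7.5P gives P* = 90, x* = 31.
With the subsidy, sellers receive Ps = Pb + 30 for each unit, where Pb is the price buyers pay.
Supply in terms of Pb becomes xs = -644 + 7.5(Pb + 30) = -419 + 7.5Pb. Setting this equal to demand: 706 - 7.5Pb = -419 + 7.5Pb, so Pb = 75.
Sellers receive Ps = 75 + 30 = 105; x' = 706 − 7.5·75 = 143.5.
Buyers' price falls by P* − Pb = 90 − 75 = 15; sellers' price rises by Ps − P* = 105 − 90 = 15.
So consumers capture 15/30 = 0.5 of each unit of subsidy.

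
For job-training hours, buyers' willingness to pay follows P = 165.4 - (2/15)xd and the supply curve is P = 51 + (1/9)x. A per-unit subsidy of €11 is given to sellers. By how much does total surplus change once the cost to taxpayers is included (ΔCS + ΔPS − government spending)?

Pre-subsidy: 165.4 - (2/15)x = 51 + (1/9)x gives x* = 468 and P* = 103.
With the subsidy, sellers receive Ps = Pb + 11 for each unit, where Pb is the price buyers pay.
On the curves, Pb = 165.4 - (2/15)x and Ps = 51 + (1/9)x; the wedge Ps − Pb = 11 gives 51 + (1/9)x − (165.4 - (2/15)x) = 11, so x' = 513.
Then Pb = 165.4 − (2/15)·513 = 97 and Ps = 51 + (1/9)·513 = 108.
ΔCS = ½(468 + 513)(103 − 97) = 2943; ΔPS = ½(468 + 513)(108 − 103) = 2452.5.
Government spending = 11 × 513 = 5643.
Net change = 2943 + 2452.5 − 5643 = -247.5. The loss equals the DWL triangle ½·11·45.

Net change in total surplus = -€247.5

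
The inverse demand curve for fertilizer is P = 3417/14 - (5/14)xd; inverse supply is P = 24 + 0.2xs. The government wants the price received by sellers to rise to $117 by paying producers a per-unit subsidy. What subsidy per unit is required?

At a seller price of 117, quantity supplied is -120 + 5·117 = 465.
Buyers absorb 465 only when they pay Pb = 3417/14 − (5/14)·465 = 78.
s = Ps − Pb = 117 − 78 = 39.

Required subsidy s = $39 per unit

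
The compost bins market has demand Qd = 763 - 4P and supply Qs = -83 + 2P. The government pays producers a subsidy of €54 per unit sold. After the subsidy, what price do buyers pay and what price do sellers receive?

Pre-subsidy: 763 - 4P = -83 + 2P gives P* = 141, Q* = 199.
With the subsidy, sellers receive Ps = Pb + 54 for each unit, where Pb is the price buyers pay.
Supply in terms of Pb becomes Qs = -83 + 2(Pb + 54) = 25 + 2Pb. Setting this equal to demand: 763 - 4Pb = 25 + 2Pb, so Pb = 123.
Sellers receive Ps = 123 + 54 = 177; Q' = 763 − 4·123 = 271.

Buyers pay €123; sellers receive €177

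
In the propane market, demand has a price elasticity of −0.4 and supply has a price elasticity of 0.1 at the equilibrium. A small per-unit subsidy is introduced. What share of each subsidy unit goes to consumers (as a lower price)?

For a small subsidy around the equilibrium, the benefit split depends on the relative slopes, which at a point are proportional to the elasticities.
Buyer share = εs/(εs + |εd|) = 0.1/(0.1 + 0.4) = 0.2; seller share = |εd|/(εs + |εd|) = 0.8.

Consumer share = 0.2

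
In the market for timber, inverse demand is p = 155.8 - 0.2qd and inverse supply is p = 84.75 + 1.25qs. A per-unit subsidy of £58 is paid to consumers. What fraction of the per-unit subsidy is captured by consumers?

Pre-subsidy: 155.8 - 0.2q = 84.75 + 1.25q gives q* = 49 and p* = 146.
With the rebate, buyers effectively pay pb = ps − 58, where ps is the price sellers receive.
On the curves, pb = 155.8 - 0.2q and ps = 84.75 + 1.25q; the wedge ps − pb = 58 gives 84.75 + 1.25q − (155.8 - 0.2q) = 58, so q' = 89.
Then pb = 155.8 − 0.2·89 = 138 and ps = 84.75 + 1.25·89 = 196.
Buyers' price falls by p* − pb = 146 − 138 = 8; sellers' price rises by ps − p* = 196 − 146 = 50.
So consumers capture 8/58 = 4/29 of each unit of subsidy.

Consumer share = 4/29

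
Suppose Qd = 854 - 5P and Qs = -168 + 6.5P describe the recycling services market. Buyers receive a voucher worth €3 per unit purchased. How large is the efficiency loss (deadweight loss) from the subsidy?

Deadweight loss = 585/46

Pre-subsidy: 854 - 5P = -168 + 6.5P gives P* = 2044/23, Q* = 9422/23.
With the rebate, buyers effectively pay Pb = Ps − 3, where Ps is the price sellers receive.
Demand in terms of Ps becomes Qd = 854 − 5(Ps − 3) = 869 - 5Ps. Setting this equal to supply: 869 - 5Ps = -168 + 6.5Ps, so Ps = 2074/23.
Buyers pay Pb = 2074/23 − 3 = 2005/23; Q' = -168 + 6.5·(2074/23) = 9617/23.
The subsidy expands output by 9617/23 − 9422/23 = 195/23 past the efficient level; on those units the gap between marginal cost and willingness to pay runs from 0 up to 3.
DWL = ½ × 3 × 195/23 = 585/46.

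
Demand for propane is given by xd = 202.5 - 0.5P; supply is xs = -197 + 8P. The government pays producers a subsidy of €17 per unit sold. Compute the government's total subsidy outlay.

Government cost = €3179

Pre-subsidy: 202.5 - 0.5P = -197 + 8P gives P* = 47, x* = 179.
With the subsidy, sellers receive Ps = Pb + 17 for each unit, where Pb is the price buyers pay.
Supply in terms of Pb becomes xs = -197 + 8(Pb + 17) = -61 + 8Pb. Setting this equal to demand: 202.5 - 0.5Pb = -61 + 8Pb, so Pb = 31.
Sellers receive Ps = 31 + 17 = 48; x' = 202.5 − 0.5·31 = 187.
Government outlay = subsidy × quantity = 17 × 187 = 3179.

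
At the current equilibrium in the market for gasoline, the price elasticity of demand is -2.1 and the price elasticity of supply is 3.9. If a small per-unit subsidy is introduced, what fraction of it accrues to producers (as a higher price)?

For a small subsidy around the equilibrium, the benefit split depends on the relative slopes, which at a point are proportional to the elasticities.
Buyer share = εs/(εs + |εd|) = 3.9/(3.9 + 2.1) = 0.65; seller share = |εd|/(εs + |εd|) = 0.35.
So producers capture 0.35 of the subsidy.

Producer share = 0.35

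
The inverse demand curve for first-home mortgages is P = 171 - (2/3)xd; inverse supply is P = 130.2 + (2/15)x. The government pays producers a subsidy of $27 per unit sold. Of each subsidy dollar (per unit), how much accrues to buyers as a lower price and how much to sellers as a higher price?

Buyers gain $22.5 per unit; sellers gain $4.5 per unit

Pre-subsidy: 171 - (2/3)x = 130.2 + (2/15)x gives x* = 51 and P* = 137.
With the subsidy, sellers receive Ps = Pb + 27 for each unit, where Pb is the price buyers pay.
On the curves, Pb = 171 - (2/3)x and Ps = 130.2 + (2/15)x; the wedge Ps − Pb = 27 gives 130.2 + (2/15)x − (171 - (2/3)x) = 27, so x' = 84.75.
Then Pb = 171 − (2/3)·84.75 = 114.5 and Ps = 130.2 + (2/15)·84.75 = 141.5.
Buyers' price falls by P* − Pb = 137 − 114.5 = 22.5; sellers' price rises by Ps − P* = 141.5 − 137 = 4.5.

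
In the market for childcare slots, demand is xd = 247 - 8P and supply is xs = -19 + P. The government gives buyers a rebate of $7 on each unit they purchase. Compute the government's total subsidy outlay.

Pre-subsidy: 247 - 8P = -19 + P gives P* = 266/9, x* = 95/9.
With the rebate, buyers effectively pay Pb = Ps − 7, where Ps is the price sellers receive.
Demand in terms of Ps becomes xd = 247 − 8(Ps − 7) = 303 - 8Ps. Setting this equal to supply: 303 - 8Ps = -19 + Ps, so Ps = 322/9.
Buyers pay Pb = 322/9 − 7 = 259/9; x' = -19 + 1·(322/9) = 151/9.
Government outlay = subsidy × quantity = 7 × 151/9 = 1057/9.

Government cost = 1057/9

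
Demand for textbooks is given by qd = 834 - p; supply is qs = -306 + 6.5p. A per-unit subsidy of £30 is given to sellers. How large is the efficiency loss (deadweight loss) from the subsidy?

Pre-subsidy: 834 - p = -306 + 6.5p gives p* = 152, q* = 682.
With the subsidy, sellers receive ps = pb + 30 for each unit, where pb is the price buyers pay.
Supply in terms of pb becomes qs = -306 + 6.5(pb + 30) = -111 + 6.5pb. Setting this equal to demand: 834 - pb = -111 + 6.5pb, so pb = 126.
Sellers receive ps = 126 + 30 = 156; q' = 834 − 1·126 = 708.
The subsidy expands output by 708 − 682 = 26 past the efficient level; on those units the gap between marginal cost and willingness to pay runs from 0 up to 30.
DWL = ½ × 30 × 26 = 390.

Deadweight loss = £390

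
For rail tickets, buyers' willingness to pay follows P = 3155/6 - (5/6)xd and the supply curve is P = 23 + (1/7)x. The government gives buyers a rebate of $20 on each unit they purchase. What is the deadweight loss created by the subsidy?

Pre-subsidy: 3155/6 - (5/6)x = 23 + (1/7)x gives x* = 21119/41 and P* = 3960/41.
With the rebate, buyers effectively pay Pb = Ps − 20, where Ps is the price sellers receive.
On the curves, Pb = 3155/6 - (5/6)x and Ps = 23 + (1/7)x; the wedge Ps − Pb = 20 gives 23 + (1/7)x − (3155/6 - (5/6)x) = 20, so x' = 21959/41.
Then Pb = 3155/6 − (5/6)·(21959/41) = 3260/41 and Ps = 23 + (1/7)·(21959/41) = 4080/41.
The subsidy expands output by 21959/41 − 21119/41 = 840/41 past the efficient level; on those units the gap between marginal cost and willingness to pay runs from 0 up to 20.
DWL = ½ × 20 × 840/41 = 8400/41.

Deadweight loss = 8400/41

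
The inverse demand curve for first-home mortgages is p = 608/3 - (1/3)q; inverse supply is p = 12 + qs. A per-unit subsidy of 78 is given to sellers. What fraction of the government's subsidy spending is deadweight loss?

DWL / government spending = 9/62

Pre-subsidy: 608/3 - (1/3)q = 12 + q gives q* = 143 and p* = 155.
With the subsidy, sellers receive ps = pb + 78 for each unit, where pb is the price buyers pay.
On the curves, pb = 608/3 - (1/3)q and ps = 12 + q; the wedge ps − pb = 78 gives 12 + q − (608/3 - (1/3)q) = 78, so q' = 201.5.
Then pb = 608/3 − (1/3)·201.5 = 135.5 and ps = 12 + 1·201.5 = 213.5.
ΔCS = ½(143 + 201.5)(155 − 135.5) = 3358.875; ΔPS = ½(143 + 201.5)(213.5 − 155) = 10076.625.
Government spending = 78 × 201.5 = 15717.
DWL = ½ × 78 × (201.5 − 143) = 2281.5; fraction = 2281.5 / 15717 = 9/62.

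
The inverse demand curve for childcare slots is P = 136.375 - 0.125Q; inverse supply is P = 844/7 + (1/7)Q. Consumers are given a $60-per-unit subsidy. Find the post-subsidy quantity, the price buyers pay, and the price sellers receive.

Q' = 283; buyers pay $101; sellers receive $161

Pre-subsidy: 136.375 - 0.125Q = 844/7 + (1/7)Q gives Q* = 59 and P* = 129.
With the rebate, buyers effectively pay Pb = Ps − 60, where Ps is the price sellers receive.
On the curves, Pb = 136.375 - 0.125Q and Ps = 844/7 + (1/7)Q; the wedge Ps − Pb = 60 gives 844/7 + (1/7)Q − (136.375 - 0.125Q) = 60, so Q' = 283.
Then Pb = 136.375 − 0.125·283 = 101 and Ps = 844/7 + (1/7)·283 = 161.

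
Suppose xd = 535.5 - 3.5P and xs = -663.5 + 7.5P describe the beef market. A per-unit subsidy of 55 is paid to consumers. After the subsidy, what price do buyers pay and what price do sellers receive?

Buyers pay 71.5; sellers receive 126.5

Pre-subsidy: 535.5 - 3.5P = -663.5 + 7.5P gives P* = 109, x* = 154.
With the rebate, buyers effectively pay Pb = Ps − 55, where Ps is the price sellers receive.
Demand in terms of Ps becomes xd = 535.5 − 3.5(Ps − 55) = 728 - 3.5Ps. Setting this equal to supply: 728 - 3.5Ps = -663.5 + 7.5Ps, so Ps = 126.5.
Buyers pay Pb = 126.5 − 55 = 71.5; x' = -663.5 + 7.5·126.5 = 285.25.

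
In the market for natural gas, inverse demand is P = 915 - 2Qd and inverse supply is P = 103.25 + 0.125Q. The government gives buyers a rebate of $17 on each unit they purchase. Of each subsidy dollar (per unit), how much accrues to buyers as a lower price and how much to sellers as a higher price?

Pre-subsidy: 915 - 2Q = 103.25 + 0.125Q gives Q* = 382 and P* = 151.
With the rebate, buyers effectively pay Pb = Ps − 17, where Ps is the price sellers receive.
On the curves, Pb = 915 - 2Q and Ps = 103.25 + 0.125Q; the wedge Ps − Pb = 17 gives 103.25 + 0.125Q − (915 - 2Q) = 17, so Q' = 390.
Then Pb = 915 − 2·390 = 135 and Ps = 103.25 + 0.125·390 = 152.
Buyers' price falls by P* − Pb = 151 − 135 = 16; sellers' price rises by Ps − P* = 152 − 151 = 1.

Buyers gain $16 per unit; sellers gain $1 per unit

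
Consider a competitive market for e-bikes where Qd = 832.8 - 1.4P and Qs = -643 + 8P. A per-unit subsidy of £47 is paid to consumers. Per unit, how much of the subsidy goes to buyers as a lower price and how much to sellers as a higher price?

Buyers gain £40 per unit; sellers gain £7 per unit

Pre-subsidy: 832.8 - 1.4P = -643 + 8P gives P* = 157, Q* = 613.
With the rebate, buyers effectively pay Pb = Ps − 47, where Ps is the price sellers receive.
Demand in terms of Ps becomes Qd = 832.8 − 1.4(Ps − 47) = 898.6 - 1.4Ps. Setting this equal to supply: 898.6 - 1.4Ps = -643 + 8Ps, so Ps = 164.
Buyers pay Pb = 164 − 47 = 117; Q' = -643 + 8·164 = 669.
Buyers' price falls by P* − Pb = 157 − 117 = 40; sellers' price rises by Ps − P* = 164 − 157 = 7.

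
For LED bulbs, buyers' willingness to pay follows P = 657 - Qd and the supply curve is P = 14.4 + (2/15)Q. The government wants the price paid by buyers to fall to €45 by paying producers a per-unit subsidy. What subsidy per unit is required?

At a buyer price of 45, quantity demanded is 657 − 1·45 = 612.
Sellers supply 612 only when they receive Ps = 14.4 + (2/15)·612 = 96.
s = Ps − Pb = 96 − 45 = 51.

Required subsidy s = €51 per unit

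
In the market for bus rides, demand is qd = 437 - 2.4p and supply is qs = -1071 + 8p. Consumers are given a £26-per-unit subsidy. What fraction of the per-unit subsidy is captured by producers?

Pre-subsidy: 437 - 2.4p = -1071 + 8p gives p* = 145, q* = 89.
With the rebate, buyers effectively pay pb = ps − 26, where ps is the price sellers receive.
Demand in terms of ps becomes qd = 437 − 2.4(ps − 26) = 499.4 - 2.4ps. Setting this equal to supply: 499.4 - 2.4ps = -1071 + 8ps, so ps = 151.
Buyers pay pb = 151 − 26 = 125; q' = -1071 + 8·151 = 137.
Buyers' price falls by p* − pb = 145 − 125 = 20; sellers' price rises by ps − p* = 151 − 145 = 6.
So producers capture 6/26 = 3/13 of each unit of subsidy.

Producer share = 3/13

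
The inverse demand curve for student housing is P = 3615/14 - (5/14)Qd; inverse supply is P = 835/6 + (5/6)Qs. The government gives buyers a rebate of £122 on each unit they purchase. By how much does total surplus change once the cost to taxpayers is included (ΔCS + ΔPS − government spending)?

Net change in total surplus = -£6251.28

Pre-subsidy: 3615/14 - (5/14)Q = 835/6 + (5/6)Q gives Q* = 100 and P* = 222.5.
With the rebate, buyers effectively pay Pb = Ps − 122, where Ps is the price sellers receive.
On the curves, Pb = 3615/14 - (5/14)Q and Ps = 835/6 + (5/6)Q; the wedge Ps − Pb = 122 gives 835/6 + (5/6)Q − (3615/14 - (5/14)Q) = 122, so Q' = 202.48.
Then Pb = 3615/14 − (5/14)·202.48 = 185.9 and Ps = 835/6 + (5/6)·202.48 = 307.9.
ΔCS = ½(100 + 202.48)(222.5 − 185.9) = 5535.384; ΔPS = ½(100 + 202.48)(307.9 − 222.5) = 12915.896.
Government spending = 122 × 202.48 = 24702.56.
Net change = 5535.384 + 12915.896 − 24702.56 = -6251.28. The loss equals the DWL triangle ½·122·102.48.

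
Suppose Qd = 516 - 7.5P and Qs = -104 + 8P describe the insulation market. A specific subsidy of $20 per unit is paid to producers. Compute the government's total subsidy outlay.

Government cost = 181920/31

Pre-subsidy: 516 - 7.5P = -104 + 8P gives P* = 40, Q* = 216.
With the subsidy, sellers receive Ps = Pb + 20 for each unit, where Pb is the price buyers pay.
Supply in terms of Pb becomes Qs = -104 + 8(Pb + 20) = 56 + 8Pb. Setting this equal to demand: 516 - 7.5Pb = 56 + 8Pb, so Pb = 920/31.
Sellers receive Ps = 920/31 + 20 = 1540/31; Q' = 516 − 7.5·(920/31) = 9096/31.
Government outlay = subsidy × quantity = 20 × 9096/31 = 181920/31.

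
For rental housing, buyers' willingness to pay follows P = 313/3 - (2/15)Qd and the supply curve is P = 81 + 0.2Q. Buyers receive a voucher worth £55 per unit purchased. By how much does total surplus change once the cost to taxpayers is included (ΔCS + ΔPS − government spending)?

Net change in total surplus = -£4537.5

Pre-subsidy: 313/3 - (2/15)Q = 81 + 0.2Q gives Q* = 70 and P* = 95.
With the rebate, buyers effectively pay Pb = Ps − 55, where Ps is the price sellers receive.
On the curves, Pb = 313/3 - (2/15)Q and Ps = 81 + 0.2Q; the wedge Ps − Pb = 55 gives 81 + 0.2Q − (313/3 - (2/15)Q) = 55, so Q' = 235.
Then Pb = 313/3 − (2/15)·235 = 73 and Ps = 81 + 0.2·235 = 128.
ΔCS = ½(70 + 235)(95 − 73) = 3355; ΔPS = ½(70 + 235)(128 − 95) = 5032.5.
Government spending = 55 × 235 = 12925.
Net change = 3355 + 5032.5 − 12925 = -4537.5. The loss equals the DWL triangle ½·55·165.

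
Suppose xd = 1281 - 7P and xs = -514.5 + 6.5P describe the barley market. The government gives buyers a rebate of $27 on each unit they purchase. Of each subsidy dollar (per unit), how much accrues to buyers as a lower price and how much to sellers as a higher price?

Buyers gain $13 per unit; sellers gain $14 per unit

Pre-subsidy: 1281 - 7P = -514.5 + 6.5P gives P* = 133, x* = 350.
With the rebate, buyers effectively pay Pb = Ps − 27, where Ps is the price sellers receive.
Demand in terms of Ps becomes xd = 1281 − 7(Ps − 27) = 1470 - 7Ps. Setting this equal to supply: 1470 - 7Ps = -514.5 + 6.5Ps, so Ps = 147.
Buyers pay Pb = 147 − 27 = 120; x' = -514.5 + 6.5·147 = 441.
Buyers' price falls by P* − Pb = 133 − 120 = 13; sellers' price rises by Ps − P* = 147 − 133 = 14.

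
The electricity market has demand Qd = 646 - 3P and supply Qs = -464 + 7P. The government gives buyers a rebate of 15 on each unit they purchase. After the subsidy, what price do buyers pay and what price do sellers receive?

Buyers pay 100.5; sellers receive 115.5

Pre-subsidy: 646 - 3P = -464 + 7P gives P* = 111, Q* = 313.
With the rebate, buyers effectively pay Pb = Ps − 15, where Ps is the price sellers receive.
Demand in terms of Ps becomes Qd = 646 − 3(Ps − 15) = 691 - 3Ps. Setting this equal to supply: 691 - 3Ps = -464 + 7Ps, so Ps = 115.5.
Buyers pay Pb = 115.5 − 15 = 100.5; Q' = -464 + 7·115.5 = 344.5.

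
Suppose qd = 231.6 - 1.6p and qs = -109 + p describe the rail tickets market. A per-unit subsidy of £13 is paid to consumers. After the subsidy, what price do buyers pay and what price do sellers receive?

Buyers pay £126; sellers receive £139

Pre-subsidy: 231.6 - 1.6p = -109 + p gives p* = 131, q* = 22.
With the rebate, buyers effectively pay pb = ps − 13, where ps is the price sellers receive.
Demand in terms of ps becomes qd = 231.6 − 1.6(ps − 13) = 252.4 - 1.6ps. Setting this equal to supply: 252.4 - 1.6ps = -109 + ps, so ps = 139.
Buyers pay pb = 139 − 13 = 126; q' = -109 + 1·139 = 30.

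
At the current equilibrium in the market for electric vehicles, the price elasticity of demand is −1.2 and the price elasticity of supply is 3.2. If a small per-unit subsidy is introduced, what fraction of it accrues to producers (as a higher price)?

For a small subsidy around the equilibrium, the benefit split depends on the relative slopes, which at a point are proportional to the elasticities.
Buyer share = εs/(εs + |εd|) = 3.2/(3.2 + 1.2) = 8/11; seller share = |εd|/(εs + |εd|) = 3/11.
So producers capture 3/11 of the subsidy.

Producer share = 3/11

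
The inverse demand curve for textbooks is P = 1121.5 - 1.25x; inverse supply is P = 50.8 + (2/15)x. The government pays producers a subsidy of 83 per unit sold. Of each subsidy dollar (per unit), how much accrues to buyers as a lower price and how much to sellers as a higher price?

Buyers gain 75 per unit; sellers gain 8 per unit

Pre-subsidy: 1121.5 - 1.25x = 50.8 + (2/15)x gives x* = 774 and P* = 154.
With the subsidy, sellers receive Ps = Pb + 83 for each unit, where Pb is the price buyers pay.
On the curves, Pb = 1121.5 - 1.25x and Ps = 50.8 + (2/15)x; the wedge Ps − Pb = 83 gives 50.8 + (2/15)x − (1121.5 - 1.25x) = 83, so x' = 834.
Then Pb = 1121.5 − 1.25·834 = 79 and Ps = 50.8 + (2/15)·834 = 162.
Buyers' price falls by P* − Pb = 154 − 79 = 75; sellers' price rises by Ps − P* = 162 − 154 = 8.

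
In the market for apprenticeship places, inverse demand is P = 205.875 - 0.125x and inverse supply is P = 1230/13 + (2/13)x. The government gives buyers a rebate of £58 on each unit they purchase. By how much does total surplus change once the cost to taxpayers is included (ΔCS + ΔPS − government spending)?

Pre-subsidy: 205.875 - 0.125x = 1230/13 + (2/13)x gives x* = 399 and P* = 156.
With the rebate, buyers effectively pay Pb = Ps − 58, where Ps is the price sellers receive.
On the curves, Pb = 205.875 - 0.125x and Ps = 1230/13 + (2/13)x; the wedge Ps − Pb = 58 gives 1230/13 + (2/13)x − (205.875 - 0.125x) = 58, so x' = 607.
Then Pb = 205.875 − 0.125·607 = 130 and Ps = 1230/13 + (2/13)·607 = 188.
ΔCS = ½(399 + 607)(156 − 130) = 13078; ΔPS = ½(399 + 607)(188 − 156) = 16096.
Government spending = 58 × 607 = 35206.
Net change = 13078 + 16096 − 35206 = -6032. The loss equals the DWL triangle ½·58·208.

Net change in total surplus = -£6032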